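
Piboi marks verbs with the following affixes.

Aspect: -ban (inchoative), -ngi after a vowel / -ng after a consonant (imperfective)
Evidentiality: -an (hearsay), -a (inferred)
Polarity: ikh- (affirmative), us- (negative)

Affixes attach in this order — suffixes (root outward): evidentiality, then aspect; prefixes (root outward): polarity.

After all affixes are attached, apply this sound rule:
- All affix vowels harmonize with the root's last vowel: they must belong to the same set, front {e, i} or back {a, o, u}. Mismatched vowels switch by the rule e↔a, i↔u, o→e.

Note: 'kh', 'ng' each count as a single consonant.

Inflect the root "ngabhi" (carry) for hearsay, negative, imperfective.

Attach evidentiality hearsay -an → ngabhian.
Attach polarity negative us- → usngabhian.
Attach aspect imperfective -ng (after consonant 'n') → usngabhianng.
Apply vowel harmony: usngabhianng → isngabhienng.

isngabhienng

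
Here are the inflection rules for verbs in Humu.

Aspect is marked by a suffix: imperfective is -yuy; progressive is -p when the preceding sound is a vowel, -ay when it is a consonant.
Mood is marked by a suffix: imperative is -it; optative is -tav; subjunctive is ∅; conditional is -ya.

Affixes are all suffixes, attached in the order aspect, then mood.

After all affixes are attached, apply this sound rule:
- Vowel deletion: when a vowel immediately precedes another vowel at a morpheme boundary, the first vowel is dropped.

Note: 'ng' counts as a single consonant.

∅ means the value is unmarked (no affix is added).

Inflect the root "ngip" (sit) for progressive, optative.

Attach aspect progressive -ay (after consonant 'p') → ngipay.
Attach mood optative -tav → ngipaytav.
Vowel deletion: no change.

ngipaytav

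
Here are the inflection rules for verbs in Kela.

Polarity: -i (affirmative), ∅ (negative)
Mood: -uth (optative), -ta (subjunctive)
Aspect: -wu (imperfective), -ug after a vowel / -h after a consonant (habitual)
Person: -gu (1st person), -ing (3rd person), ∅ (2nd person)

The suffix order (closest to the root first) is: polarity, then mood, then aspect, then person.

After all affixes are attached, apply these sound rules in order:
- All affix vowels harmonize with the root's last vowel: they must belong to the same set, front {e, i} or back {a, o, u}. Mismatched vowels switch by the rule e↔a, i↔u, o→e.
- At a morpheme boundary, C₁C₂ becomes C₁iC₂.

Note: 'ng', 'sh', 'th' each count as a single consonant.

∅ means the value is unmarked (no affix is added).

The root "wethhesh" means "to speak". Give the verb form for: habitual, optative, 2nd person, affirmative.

Attach polarity affirmative -i → wethheshi.
Attach mood optative -uth → wethheshiuth.
Attach aspect habitual -h (after consonant 'th') → wethheshiuthh.
person = 2nd person: zero marking, form stays wethheshiuthh.
Apply vowel harmony: wethheshiuthh → wethheshiithh.
Apply epenthesis: wethheshiithh → wethheshiithih.

wethheshiithih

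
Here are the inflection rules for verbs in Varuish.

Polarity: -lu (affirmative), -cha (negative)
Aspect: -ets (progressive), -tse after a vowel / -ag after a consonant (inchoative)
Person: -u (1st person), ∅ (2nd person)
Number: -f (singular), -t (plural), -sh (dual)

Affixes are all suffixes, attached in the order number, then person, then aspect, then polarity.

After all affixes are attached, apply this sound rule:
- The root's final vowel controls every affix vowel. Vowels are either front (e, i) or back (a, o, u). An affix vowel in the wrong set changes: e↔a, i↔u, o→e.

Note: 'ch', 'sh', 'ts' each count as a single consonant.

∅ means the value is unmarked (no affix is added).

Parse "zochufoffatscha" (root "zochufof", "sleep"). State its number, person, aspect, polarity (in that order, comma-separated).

Segment: zochufof-f-ets-cha.
number: -f → singular.
person: ∅ → 2nd person.
aspect: -ets → progressive.
polarity: -cha → negative.

singular, 2nd person, progressive, negative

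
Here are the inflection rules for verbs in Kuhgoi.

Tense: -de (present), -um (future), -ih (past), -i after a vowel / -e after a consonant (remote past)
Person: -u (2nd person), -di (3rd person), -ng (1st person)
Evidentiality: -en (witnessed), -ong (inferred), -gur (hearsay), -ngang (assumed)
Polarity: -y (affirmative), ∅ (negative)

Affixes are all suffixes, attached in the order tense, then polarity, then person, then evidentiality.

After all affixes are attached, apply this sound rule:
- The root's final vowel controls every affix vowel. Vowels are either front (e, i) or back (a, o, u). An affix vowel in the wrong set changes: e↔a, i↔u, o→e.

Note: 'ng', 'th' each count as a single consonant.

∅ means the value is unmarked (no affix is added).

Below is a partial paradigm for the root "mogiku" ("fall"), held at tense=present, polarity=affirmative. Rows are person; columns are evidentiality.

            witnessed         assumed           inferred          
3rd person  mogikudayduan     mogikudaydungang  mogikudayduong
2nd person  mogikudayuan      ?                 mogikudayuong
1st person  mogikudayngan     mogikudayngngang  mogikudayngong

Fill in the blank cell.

mogikudayungang

Attach tense present -de → mogikude.
Attach polarity affirmative -y → mogikudey.
Attach person 2nd person -u → mogikudeyu.
Attach evidentiality assumed -ngang → mogikudeyungang.
Apply vowel harmony: mogikudeyungang → mogikudayungang.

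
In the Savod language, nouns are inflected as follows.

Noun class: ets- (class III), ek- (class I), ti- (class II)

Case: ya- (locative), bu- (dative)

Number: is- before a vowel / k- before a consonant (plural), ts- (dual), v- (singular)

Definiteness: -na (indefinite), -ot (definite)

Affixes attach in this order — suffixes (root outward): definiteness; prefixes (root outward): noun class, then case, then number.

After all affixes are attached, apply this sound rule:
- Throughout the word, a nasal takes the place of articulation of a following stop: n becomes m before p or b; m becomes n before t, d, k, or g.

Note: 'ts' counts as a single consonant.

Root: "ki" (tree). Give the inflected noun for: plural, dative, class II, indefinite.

Attach noun class class II ti- → tiki.
Attach definiteness indefinite -na → tikina.
Attach case dative bu- → butikina.
Attach number plural k- (before consonant 'b') → kbutikina.
Nasal assimilation: no change.

kbutikina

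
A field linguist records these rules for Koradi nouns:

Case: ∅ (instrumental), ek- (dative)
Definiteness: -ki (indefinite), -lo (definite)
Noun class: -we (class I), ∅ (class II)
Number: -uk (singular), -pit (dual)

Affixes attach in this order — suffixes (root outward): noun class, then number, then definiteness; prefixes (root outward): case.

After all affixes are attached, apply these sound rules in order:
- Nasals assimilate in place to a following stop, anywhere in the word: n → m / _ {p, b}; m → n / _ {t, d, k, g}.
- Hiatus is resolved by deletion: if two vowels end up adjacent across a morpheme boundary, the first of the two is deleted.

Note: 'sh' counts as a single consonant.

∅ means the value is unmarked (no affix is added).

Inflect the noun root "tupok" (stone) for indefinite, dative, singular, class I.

ektupokwukki

Attach noun class class I -we → tupokwe.
Attach number singular -uk → tupokweuk.
Attach case dative ek- → ektupokweuk.
Attach definiteness indefinite -ki → ektupokweukki.
Nasal assimilation: no change.
Apply vowel deletion: ektupokweukki → ektupokwukki.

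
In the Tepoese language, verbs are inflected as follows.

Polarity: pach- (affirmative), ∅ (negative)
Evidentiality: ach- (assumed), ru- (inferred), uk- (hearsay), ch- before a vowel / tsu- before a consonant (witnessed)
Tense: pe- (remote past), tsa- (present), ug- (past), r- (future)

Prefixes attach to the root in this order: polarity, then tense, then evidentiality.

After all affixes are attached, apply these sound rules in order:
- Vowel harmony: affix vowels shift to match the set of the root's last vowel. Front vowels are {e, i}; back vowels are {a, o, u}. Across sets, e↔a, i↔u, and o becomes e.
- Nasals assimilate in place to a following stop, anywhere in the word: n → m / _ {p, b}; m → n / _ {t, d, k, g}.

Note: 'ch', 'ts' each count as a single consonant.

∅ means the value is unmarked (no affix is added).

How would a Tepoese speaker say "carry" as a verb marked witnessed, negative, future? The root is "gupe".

polarity = negative: zero marking, form stays gupe.
Attach tense future r- → rgupe.
Attach evidentiality witnessed tsu- (before consonant 'r') → tsurgupe.
Apply vowel harmony: tsurgupe → tsirgupe.
Nasal assimilation: no change.

tsirgupe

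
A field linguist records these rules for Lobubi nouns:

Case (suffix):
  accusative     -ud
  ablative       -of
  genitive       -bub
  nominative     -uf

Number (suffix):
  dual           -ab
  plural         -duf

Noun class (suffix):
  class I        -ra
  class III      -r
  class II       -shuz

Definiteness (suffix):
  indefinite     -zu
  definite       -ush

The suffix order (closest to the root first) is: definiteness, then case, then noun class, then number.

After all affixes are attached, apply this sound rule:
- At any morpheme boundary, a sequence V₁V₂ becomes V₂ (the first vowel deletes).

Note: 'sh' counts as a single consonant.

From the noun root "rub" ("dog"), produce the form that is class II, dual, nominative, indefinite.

Attach definiteness indefinite -zu → rubzu.
Attach case nominative -uf → rubzuuf.
Attach noun class class II -shuz → rubzuufshuz.
Attach number dual -ab → rubzuufshuzab.
Apply vowel deletion: rubzuufshuzab → rubzufshuzab.

rubzufshuzab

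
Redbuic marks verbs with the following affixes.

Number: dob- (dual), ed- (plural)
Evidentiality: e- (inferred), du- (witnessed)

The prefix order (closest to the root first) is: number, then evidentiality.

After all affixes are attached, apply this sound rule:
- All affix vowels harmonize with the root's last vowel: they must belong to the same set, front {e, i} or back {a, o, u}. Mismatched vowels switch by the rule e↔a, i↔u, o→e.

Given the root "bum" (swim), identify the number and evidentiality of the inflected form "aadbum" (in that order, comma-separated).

Segment: e-ed-bum.
number: ed- → plural.
evidentiality: e- → inferred.

plural, inferred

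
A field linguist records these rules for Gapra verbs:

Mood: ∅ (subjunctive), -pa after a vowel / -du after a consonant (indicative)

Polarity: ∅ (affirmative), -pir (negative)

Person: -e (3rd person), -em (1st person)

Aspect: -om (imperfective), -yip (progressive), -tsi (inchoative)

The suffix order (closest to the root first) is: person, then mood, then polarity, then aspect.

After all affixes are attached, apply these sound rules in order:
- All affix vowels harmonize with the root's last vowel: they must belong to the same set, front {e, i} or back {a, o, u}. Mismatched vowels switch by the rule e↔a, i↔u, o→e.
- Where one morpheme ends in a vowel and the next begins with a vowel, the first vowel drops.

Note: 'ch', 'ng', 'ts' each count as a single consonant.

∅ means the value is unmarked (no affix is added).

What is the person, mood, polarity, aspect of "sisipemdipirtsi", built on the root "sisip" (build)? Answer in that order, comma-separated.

1st person, indicative, negative, inchoative

Segment: sisip-em-du-pir-tsi.
person: -em → 1st person.
mood: -pa/du → indicative.
polarity: -pir → negative.
aspect: -tsi → inchoative.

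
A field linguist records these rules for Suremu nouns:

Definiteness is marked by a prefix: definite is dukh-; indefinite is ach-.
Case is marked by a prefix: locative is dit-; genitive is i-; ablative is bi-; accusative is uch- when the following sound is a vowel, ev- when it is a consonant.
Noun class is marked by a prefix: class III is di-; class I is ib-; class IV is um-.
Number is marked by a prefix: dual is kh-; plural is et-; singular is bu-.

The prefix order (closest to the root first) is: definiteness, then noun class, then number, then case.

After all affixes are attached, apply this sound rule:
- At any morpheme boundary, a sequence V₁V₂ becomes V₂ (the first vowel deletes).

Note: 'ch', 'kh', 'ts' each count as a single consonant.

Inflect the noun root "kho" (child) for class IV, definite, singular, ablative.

Attach definiteness definite dukh- → dukhkho.
Attach noun class class IV um- → umdukhkho.
Attach number singular bu- → buumdukhkho.
Attach case ablative bi- → bibuumdukhkho.
Apply vowel deletion: bibuumdukhkho → bibumdukhkho.

bibumdukhkho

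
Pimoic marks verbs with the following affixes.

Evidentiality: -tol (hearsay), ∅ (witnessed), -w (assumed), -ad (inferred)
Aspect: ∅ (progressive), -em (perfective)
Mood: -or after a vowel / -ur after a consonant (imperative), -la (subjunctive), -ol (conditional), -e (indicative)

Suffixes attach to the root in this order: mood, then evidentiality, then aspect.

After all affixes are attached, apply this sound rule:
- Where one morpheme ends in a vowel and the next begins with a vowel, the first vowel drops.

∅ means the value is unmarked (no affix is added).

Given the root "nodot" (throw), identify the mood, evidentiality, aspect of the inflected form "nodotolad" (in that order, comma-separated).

conditional, inferred, progressive

Segment: nodot-ol-ad.
mood: -ol → conditional.
evidentiality: -ad → inferred.
aspect: ∅ → progressive.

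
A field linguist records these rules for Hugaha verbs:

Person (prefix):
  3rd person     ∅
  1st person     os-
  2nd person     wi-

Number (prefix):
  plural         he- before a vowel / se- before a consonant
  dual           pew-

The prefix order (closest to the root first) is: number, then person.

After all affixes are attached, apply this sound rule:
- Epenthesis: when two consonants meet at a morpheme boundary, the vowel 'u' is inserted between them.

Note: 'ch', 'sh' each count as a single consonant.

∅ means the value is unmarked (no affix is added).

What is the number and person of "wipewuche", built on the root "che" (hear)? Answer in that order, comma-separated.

Segment: wi-pew-che.
number: pew- → dual.
person: wi- → 2nd person.

dual, 2nd person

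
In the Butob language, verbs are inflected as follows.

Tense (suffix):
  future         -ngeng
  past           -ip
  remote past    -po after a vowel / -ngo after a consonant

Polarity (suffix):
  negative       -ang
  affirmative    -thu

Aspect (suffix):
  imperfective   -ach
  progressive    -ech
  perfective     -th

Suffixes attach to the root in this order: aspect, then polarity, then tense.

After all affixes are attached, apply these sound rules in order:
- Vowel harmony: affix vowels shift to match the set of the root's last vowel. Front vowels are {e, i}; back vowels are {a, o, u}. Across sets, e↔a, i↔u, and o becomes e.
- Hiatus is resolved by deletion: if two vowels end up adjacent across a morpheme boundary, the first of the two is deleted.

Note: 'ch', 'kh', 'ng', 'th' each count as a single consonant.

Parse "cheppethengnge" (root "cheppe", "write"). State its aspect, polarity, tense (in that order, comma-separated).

perfective, negative, remote past

Segment: cheppe-th-ang-ngo.
aspect: -th → perfective.
polarity: -ang → negative.
tense: -po/ngo → remote past.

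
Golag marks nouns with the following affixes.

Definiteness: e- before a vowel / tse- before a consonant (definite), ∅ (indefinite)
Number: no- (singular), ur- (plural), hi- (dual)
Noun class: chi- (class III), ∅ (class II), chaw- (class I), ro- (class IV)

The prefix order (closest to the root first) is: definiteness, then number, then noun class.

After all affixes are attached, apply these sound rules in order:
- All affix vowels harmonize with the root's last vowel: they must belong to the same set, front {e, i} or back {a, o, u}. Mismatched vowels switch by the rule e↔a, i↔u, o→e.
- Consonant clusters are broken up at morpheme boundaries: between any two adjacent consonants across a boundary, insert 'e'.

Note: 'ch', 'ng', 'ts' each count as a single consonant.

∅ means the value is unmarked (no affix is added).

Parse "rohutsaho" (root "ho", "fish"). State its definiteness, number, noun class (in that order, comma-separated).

definite, dual, class IV

Segment: ro-hi-tse-ho.
definiteness: e/tse- → definite.
number: hi- → dual.
noun class: ro- → class IV.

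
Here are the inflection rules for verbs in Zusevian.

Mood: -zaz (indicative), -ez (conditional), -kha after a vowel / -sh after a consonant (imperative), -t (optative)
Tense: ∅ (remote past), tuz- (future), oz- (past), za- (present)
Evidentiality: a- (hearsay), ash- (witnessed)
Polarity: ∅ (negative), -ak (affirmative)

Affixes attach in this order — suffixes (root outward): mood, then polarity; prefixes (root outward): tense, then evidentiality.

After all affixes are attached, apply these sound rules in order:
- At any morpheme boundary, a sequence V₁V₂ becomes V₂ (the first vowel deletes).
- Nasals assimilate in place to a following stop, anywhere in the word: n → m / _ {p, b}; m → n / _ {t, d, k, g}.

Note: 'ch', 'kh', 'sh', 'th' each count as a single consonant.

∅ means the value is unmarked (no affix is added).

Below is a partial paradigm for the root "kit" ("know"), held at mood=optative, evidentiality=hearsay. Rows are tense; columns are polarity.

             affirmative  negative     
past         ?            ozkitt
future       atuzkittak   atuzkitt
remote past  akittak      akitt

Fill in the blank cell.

Attach tense past oz- → ozkit.
Attach mood optative -t → ozkitt.
Attach evidentiality hearsay a- → aozkitt.
Attach polarity affirmative -ak → aozkittak.
Apply vowel deletion: aozkittak → ozkittak.
Nasal assimilation: no change.

ozkittak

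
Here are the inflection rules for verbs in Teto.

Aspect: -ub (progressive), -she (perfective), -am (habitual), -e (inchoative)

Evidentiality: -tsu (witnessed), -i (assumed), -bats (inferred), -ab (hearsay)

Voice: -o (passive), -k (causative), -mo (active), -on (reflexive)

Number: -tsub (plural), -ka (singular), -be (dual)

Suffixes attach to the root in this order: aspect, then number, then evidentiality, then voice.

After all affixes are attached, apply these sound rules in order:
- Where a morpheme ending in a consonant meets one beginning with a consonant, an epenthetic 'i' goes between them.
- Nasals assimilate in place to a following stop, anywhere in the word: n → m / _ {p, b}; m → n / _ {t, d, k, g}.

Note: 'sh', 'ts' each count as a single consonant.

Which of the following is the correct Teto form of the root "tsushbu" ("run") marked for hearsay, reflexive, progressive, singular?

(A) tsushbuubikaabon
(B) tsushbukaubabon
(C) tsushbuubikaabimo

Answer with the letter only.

Attach aspect progressive -ub → tsushbuub.
Attach number singular -ka → tsushbuubka.
Attach evidentiality hearsay -ab → tsushbuubkaab.
Attach voice reflexive -on → tsushbuubkaabon.
Apply epenthesis: tsushbuubkaabon → tsushbuubikaabon.
Nasal assimilation: no change.
So the correct form is tsushbuubikaabon, option (A).
(B) tsushbukaubabon is wrong: it has the affixes in the wrong order.
(C) tsushbuubikaabimo is wrong: it uses active instead of reflexive for voice.

A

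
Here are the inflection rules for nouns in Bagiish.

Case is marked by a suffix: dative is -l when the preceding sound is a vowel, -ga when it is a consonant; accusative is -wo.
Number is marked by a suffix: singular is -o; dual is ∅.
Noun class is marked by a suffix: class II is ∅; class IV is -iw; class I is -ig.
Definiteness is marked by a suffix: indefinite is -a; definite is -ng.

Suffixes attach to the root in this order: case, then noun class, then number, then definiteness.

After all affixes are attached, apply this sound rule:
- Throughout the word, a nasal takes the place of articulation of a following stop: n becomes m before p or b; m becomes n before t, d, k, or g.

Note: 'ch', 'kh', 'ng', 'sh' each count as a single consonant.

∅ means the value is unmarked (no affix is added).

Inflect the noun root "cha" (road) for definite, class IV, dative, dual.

Attach case dative -l (after vowel 'a') → chal.
Attach noun class class IV -iw → chaliw.
number = dual: zero marking, form stays chaliw.
Attach definiteness definite -ng → chaliwng.
Nasal assimilation: no change.

chaliwng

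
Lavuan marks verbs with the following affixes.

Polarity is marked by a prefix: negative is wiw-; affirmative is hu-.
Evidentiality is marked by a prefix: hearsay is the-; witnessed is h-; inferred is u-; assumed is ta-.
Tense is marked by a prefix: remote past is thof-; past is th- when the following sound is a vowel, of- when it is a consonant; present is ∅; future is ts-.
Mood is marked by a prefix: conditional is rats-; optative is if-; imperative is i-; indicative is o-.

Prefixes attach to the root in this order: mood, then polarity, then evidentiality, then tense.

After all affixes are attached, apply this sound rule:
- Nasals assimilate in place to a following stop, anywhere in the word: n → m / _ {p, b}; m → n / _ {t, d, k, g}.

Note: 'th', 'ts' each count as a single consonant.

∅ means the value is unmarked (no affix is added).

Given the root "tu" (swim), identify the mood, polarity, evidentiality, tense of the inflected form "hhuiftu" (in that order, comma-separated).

optative, affirmative, witnessed, present

Segment: h-hu-if-tu.
mood: if- → optative.
polarity: hu- → affirmative.
evidentiality: h- → witnessed.
tense: ∅ → present.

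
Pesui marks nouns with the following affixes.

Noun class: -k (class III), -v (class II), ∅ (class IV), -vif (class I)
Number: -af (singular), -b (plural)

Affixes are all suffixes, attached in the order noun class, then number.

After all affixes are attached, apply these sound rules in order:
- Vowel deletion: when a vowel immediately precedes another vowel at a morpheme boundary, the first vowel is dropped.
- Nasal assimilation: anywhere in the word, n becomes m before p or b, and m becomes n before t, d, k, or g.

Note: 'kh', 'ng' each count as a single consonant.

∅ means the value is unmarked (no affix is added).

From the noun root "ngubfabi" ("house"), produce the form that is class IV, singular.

ngubfabaf

noun class = class IV: zero marking, form stays ngubfabi.
Attach number singular -af → ngubfabiaf.
Apply vowel deletion: ngubfabiaf → ngubfabaf.
Nasal assimilation: no change.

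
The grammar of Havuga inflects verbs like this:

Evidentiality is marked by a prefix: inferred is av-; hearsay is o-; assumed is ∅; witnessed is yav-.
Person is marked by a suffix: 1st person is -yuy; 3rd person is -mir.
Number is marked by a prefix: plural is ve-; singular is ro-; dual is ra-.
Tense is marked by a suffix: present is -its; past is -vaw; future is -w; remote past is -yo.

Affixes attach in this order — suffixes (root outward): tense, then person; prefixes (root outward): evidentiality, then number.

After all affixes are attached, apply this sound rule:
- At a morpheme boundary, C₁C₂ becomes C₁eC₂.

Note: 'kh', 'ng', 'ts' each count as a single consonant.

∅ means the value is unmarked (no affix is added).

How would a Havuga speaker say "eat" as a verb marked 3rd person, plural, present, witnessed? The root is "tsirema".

Attach tense present -its → tsiremaits.
Attach evidentiality witnessed yav- → yavtsiremaits.
Attach person 3rd person -mir → yavtsiremaitsmir.
Attach number plural ve- → veyavtsiremaitsmir.
Apply epenthesis: veyavtsiremaitsmir → veyavetsiremaitsemir.

veyavetsiremaitsemir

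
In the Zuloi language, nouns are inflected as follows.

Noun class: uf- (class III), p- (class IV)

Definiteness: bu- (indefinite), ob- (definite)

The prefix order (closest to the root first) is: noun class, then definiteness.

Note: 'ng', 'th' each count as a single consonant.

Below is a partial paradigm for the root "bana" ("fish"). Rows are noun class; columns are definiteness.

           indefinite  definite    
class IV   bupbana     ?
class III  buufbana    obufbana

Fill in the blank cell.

Attach noun class class IV p- → pbana.
Attach definiteness definite ob- → obpbana.

obpbana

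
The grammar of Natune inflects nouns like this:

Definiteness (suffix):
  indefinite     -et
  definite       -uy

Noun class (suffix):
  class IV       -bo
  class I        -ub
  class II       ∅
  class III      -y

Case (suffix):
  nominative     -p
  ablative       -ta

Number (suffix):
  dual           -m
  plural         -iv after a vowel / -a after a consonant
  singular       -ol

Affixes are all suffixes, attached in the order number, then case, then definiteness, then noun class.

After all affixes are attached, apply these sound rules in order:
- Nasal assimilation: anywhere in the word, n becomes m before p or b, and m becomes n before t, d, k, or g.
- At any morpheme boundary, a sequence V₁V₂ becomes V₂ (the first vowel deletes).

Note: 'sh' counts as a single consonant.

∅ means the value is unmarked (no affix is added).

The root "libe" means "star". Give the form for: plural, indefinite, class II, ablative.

libivtet

Attach number plural -iv (after vowel 'e') → libeiv.
Attach case ablative -ta → libeivta.
Attach definiteness indefinite -et → libeivtaet.
noun class = class II: zero marking, form stays libeivtaet.
Nasal assimilation: no change.
Apply vowel deletion: libeivtaet → libivtet.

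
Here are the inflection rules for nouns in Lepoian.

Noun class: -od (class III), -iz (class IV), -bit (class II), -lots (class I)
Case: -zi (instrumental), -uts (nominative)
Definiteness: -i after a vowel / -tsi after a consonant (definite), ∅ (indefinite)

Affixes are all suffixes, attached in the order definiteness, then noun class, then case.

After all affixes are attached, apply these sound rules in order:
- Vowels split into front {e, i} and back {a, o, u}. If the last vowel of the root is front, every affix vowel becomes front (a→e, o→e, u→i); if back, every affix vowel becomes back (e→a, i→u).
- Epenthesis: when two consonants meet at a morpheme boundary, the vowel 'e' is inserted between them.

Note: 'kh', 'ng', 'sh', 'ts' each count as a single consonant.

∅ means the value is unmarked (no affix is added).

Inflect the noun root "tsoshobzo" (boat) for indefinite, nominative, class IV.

definiteness = indefinite: zero marking, form stays tsoshobzo.
Attach noun class class IV -iz → tsoshobzoiz.
Attach case nominative -uts → tsoshobzoizuts.
Apply vowel harmony: tsoshobzoizuts → tsoshobzouzuts.
Epenthesis: no change.

tsoshobzouzuts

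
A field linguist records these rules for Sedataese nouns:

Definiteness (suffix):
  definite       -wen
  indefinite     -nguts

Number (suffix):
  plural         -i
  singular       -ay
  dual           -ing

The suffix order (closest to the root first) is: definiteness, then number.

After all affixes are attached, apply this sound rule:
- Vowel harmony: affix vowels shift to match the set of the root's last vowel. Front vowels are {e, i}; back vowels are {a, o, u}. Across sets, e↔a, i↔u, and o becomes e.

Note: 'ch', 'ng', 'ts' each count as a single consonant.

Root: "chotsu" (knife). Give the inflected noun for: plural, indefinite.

Attach definiteness indefinite -nguts → chotsunguts.
Attach number plural -i → chotsungutsi.
Apply vowel harmony: chotsungutsi → chotsungutsu.

chotsungutsu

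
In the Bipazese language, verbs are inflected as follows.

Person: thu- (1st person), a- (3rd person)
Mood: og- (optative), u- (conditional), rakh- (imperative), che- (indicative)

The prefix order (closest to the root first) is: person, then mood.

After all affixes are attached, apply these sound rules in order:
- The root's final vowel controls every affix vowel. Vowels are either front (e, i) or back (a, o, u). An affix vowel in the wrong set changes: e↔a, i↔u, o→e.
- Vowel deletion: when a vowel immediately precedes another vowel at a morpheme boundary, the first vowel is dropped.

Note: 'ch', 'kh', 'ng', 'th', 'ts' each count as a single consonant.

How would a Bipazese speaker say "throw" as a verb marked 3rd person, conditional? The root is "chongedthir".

Attach person 3rd person a- → achongedthir.
Attach mood conditional u- → uachongedthir.
Apply vowel harmony: uachongedthir → iechongedthir.
Apply vowel deletion: iechongedthir → echongedthir.

echongedthir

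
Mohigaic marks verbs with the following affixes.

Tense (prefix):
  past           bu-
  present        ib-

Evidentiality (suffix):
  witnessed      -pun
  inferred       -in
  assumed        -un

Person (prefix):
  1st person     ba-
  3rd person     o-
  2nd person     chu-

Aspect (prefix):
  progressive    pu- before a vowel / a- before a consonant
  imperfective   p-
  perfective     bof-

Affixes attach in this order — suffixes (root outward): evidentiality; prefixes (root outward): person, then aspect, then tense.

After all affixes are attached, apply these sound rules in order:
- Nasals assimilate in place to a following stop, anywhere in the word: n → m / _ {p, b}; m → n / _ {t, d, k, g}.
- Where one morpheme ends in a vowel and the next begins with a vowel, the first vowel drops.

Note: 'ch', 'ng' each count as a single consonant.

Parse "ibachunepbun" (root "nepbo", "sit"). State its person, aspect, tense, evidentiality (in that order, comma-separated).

Segment: ib-a-chu-nepbo-un.
person: chu- → 2nd person.
aspect: pu/a- → progressive.
tense: ib- → present.
evidentiality: -un → assumed.

2nd person, progressive, present, assumed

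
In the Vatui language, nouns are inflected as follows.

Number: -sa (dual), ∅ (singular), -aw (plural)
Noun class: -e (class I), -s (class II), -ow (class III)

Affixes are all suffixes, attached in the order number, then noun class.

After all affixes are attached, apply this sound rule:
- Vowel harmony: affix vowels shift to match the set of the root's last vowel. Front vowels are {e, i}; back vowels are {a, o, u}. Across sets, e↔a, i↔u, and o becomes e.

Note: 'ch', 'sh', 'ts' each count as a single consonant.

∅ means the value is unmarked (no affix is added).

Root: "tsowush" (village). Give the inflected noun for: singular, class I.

tsowusha

number = singular: zero marking, form stays tsowush.
Attach noun class class I -e → tsowushe.
Apply vowel harmony: tsowushe → tsowusha.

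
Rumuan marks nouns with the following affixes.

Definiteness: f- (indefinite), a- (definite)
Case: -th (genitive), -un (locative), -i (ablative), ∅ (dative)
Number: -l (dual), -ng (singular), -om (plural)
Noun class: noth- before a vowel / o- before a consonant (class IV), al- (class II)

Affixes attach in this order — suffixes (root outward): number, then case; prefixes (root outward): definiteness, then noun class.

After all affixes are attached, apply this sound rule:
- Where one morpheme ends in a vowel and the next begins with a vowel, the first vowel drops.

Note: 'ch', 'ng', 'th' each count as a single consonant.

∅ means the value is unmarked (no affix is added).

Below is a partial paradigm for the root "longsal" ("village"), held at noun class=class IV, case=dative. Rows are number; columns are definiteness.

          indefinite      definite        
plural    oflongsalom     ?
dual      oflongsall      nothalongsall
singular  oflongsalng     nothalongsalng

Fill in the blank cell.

nothalongsalom

Attach definiteness definite a- → alongsal.
Attach noun class class IV noth- (before vowel 'a') → nothalongsal.
Attach number plural -om → nothalongsalom.
case = dative: zero marking, form stays nothalongsalom.
Vowel deletion: no change.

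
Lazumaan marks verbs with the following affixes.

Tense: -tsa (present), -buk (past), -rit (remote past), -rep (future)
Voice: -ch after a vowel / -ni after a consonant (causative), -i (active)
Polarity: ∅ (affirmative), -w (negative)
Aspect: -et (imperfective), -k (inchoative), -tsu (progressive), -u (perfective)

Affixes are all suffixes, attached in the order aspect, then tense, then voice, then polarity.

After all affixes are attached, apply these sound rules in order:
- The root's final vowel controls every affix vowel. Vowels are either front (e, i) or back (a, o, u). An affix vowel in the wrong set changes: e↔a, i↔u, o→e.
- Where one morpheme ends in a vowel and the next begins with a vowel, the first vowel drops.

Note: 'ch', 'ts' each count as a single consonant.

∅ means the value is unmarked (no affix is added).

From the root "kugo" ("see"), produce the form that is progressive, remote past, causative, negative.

Attach aspect progressive -tsu → kugotsu.
Attach tense remote past -rit → kugotsurit.
Attach voice causative -ni (after consonant 't') → kugotsuritni.
Attach polarity negative -w → kugotsuritniw.
Apply vowel harmony: kugotsuritniw → kugotsurutnuw.
Vowel deletion: no change.

kugotsurutnuw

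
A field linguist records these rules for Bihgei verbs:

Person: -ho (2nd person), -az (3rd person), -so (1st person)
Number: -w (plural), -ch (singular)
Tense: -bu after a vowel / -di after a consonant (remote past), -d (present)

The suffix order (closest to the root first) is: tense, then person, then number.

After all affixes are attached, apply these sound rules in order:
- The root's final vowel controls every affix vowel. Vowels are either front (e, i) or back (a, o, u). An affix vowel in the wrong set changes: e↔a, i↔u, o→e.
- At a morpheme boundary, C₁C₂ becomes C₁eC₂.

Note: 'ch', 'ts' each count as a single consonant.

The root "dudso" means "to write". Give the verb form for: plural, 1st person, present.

dudsodesow

Attach tense present -d → dudsod.
Attach person 1st person -so → dudsodso.
Attach number plural -w → dudsodsow.
Vowel harmony: no change.
Apply epenthesis: dudsodsow → dudsodesow.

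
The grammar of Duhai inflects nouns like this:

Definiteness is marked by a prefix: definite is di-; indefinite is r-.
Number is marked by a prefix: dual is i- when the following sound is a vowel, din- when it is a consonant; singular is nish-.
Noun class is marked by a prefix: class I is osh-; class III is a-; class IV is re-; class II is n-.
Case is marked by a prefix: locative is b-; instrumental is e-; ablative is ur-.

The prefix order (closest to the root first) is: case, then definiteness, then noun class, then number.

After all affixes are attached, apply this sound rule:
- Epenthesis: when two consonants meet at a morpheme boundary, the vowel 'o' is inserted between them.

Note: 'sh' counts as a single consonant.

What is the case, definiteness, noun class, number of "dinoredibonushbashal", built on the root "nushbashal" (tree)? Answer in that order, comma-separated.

locative, definite, class IV, dual

Segment: din-re-di-b-nushbashal.
case: b- → locative.
definiteness: di- → definite.
noun class: re- → class IV.
number: i/din- → dual.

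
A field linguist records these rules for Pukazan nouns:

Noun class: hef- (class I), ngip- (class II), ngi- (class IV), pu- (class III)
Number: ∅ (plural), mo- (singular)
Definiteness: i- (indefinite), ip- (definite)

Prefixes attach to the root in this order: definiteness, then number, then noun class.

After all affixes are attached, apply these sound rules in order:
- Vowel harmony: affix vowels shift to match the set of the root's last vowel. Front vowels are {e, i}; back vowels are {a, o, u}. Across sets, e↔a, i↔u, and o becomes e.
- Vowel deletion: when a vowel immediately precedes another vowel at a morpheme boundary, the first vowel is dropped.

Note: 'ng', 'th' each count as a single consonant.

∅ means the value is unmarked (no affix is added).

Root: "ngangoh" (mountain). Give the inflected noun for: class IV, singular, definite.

ngumupngangoh

Attach definiteness definite ip- → ipngangoh.
Attach number singular mo- → moipngangoh.
Attach noun class class IV ngi- → ngimoipngangoh.
Apply vowel harmony: ngimoipngangoh → ngumoupngangoh.
Apply vowel deletion: ngumoupngangoh → ngumupngangoh.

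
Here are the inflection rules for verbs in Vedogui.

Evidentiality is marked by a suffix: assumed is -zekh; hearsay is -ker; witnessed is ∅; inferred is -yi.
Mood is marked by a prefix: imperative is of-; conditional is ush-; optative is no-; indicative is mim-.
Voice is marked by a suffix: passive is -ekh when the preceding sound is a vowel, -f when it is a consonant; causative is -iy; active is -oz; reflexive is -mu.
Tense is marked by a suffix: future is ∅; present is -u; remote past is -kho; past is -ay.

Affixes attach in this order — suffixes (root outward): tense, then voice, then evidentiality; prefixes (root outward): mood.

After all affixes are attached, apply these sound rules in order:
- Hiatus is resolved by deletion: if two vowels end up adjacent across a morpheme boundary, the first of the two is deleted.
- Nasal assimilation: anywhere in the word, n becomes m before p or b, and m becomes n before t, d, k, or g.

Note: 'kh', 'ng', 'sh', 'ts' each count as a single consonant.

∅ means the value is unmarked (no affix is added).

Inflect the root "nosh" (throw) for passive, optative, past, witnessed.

nonoshayf

Attach tense past -ay → noshay.
Attach voice passive -f (after consonant 'y') → noshayf.
evidentiality = witnessed: zero marking, form stays noshayf.
Attach mood optative no- → nonoshayf.
Vowel deletion: no change.
Nasal assimilation: no change.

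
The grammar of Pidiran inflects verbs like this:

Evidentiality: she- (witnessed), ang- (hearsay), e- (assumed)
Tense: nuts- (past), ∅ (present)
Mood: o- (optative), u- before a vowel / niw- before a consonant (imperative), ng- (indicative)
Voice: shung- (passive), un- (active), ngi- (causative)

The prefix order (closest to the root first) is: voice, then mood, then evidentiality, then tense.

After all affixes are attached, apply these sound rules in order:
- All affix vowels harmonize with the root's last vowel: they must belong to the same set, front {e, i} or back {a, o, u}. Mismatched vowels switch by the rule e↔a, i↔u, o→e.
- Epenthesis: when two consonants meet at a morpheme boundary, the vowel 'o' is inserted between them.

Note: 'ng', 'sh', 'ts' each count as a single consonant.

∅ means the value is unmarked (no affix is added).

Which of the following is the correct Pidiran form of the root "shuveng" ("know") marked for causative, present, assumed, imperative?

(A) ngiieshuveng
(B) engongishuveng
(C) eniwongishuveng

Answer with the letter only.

C

Attach voice causative ngi- → ngishuveng.
Attach mood imperative niw- (before consonant 'ng') → niwngishuveng.
Attach evidentiality assumed e- → eniwngishuveng.
tense = present: zero marking, form stays eniwngishuveng.
Vowel harmony: no change.
Apply epenthesis: eniwngishuveng → eniwongishuveng.
So the correct form is eniwongishuveng, option (C).
(A) ngiieshuveng is wrong: it has the affixes in the wrong order.
(B) engongishuveng is wrong: it uses indicative instead of imperative for mood.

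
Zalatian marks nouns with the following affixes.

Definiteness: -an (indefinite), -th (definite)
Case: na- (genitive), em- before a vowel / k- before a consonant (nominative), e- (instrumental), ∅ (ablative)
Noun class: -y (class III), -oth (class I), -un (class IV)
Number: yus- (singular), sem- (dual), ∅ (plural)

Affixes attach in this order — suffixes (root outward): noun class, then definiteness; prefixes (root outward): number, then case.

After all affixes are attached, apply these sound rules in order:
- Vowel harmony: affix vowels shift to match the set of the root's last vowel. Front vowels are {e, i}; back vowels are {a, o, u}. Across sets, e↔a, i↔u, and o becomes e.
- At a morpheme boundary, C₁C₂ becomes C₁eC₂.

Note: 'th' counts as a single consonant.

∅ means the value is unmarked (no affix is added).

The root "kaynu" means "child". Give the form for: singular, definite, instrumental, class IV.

ayusekaynuuneth

Attach number singular yus- → yuskaynu.
Attach case instrumental e- → eyuskaynu.
Attach noun class class IV -un → eyuskaynuun.
Attach definiteness definite -th → eyuskaynuunth.
Apply vowel harmony: eyuskaynuunth → ayuskaynuunth.
Apply epenthesis: ayuskaynuunth → ayusekaynuuneth.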